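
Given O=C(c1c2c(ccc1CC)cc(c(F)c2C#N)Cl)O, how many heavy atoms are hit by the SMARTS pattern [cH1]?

3

The query [cH1] means: aromatic carbon bearing exactly one hydrogen.
Check the 19 heavy atoms by environment: 7× c (aromatic, H0) → no; 3× c (aromatic, H1) → match; 1× C (H2) → no; 1× C (H3) → no; 1× F (H0) → no; 1× Cl (H0) → no; 2× C (H0) → no; 1× N (H0) → no; 1× O (H0) → no; 1× O (H1) → no.
That gives 3 matching atoms.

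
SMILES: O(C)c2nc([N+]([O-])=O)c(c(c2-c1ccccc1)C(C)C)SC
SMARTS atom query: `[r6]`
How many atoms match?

12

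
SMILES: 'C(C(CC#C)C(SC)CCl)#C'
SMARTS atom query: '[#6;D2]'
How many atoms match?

4

The query [#6;D2] means: any carbon bonded to exactly two heavy atoms.
Check the 11 heavy atoms by environment: 4× C (D2) → match; 2× C (D3) → no; 1× Cl (D1) → no; 3× C (D1) → no; 1× S (D2) → no.
That gives 4 matching atoms.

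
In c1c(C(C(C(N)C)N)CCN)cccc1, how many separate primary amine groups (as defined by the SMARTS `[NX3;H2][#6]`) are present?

3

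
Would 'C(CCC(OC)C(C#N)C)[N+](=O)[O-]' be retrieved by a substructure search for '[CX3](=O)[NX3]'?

No

The pattern [CX3](=O)[NX3] describes a carbonyl carbon bonded to a trivalent nitrogen — an amide.
The closest candidate here is a nitrile (-C#N), but the nitrile N is NX1 (triple-bonded), not NX3. No other fragment satisfies the full query, so there is no match.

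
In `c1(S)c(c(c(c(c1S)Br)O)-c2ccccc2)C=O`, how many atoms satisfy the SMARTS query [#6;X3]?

13

The query [#6;X3] means: any carbon (aromatic or not) with three total connections.
Check the 18 heavy atoms by environment: 12× c (aromatic, X3) → match; 2× S (X2) → no; 1× O (X2) → no; 1× C (X3) → match; 1× O (X1) → no; 1× Br (X1) → no.
Summing the matching environments: 12 + 1 = 13 matching atoms.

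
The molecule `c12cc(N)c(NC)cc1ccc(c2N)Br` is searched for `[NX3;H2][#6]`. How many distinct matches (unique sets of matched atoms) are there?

2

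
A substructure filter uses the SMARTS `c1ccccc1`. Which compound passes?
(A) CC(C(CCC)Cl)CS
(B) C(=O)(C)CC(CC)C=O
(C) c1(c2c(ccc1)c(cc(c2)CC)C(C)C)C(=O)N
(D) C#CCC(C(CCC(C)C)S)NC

C

c1ccccc1 describes six aromatic carbons in a ring (a benzene ring).
(A) has a methyl group (-CH3) but no six-membered all-carbon aromatic ring is present.
(B) has a methyl group (-CH3) but no six-membered all-carbon aromatic ring is present.
(C) contains the required atom environment, so the pattern matches.
(D) has a methyl group (-CH3) but no six-membered all-carbon aromatic ring is present.
So the answer is (C).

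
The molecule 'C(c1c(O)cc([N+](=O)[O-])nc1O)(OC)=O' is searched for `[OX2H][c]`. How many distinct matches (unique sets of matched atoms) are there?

[OX2H][c] is the SMARTS for a phenol: a hydroxyl oxygen attached to an aromatic carbon.
The molecule carries 2 separate instances of a hydroxyl group (-OH) meeting every constraint; each maps to a distinct set of atoms, giving 2 matches.

2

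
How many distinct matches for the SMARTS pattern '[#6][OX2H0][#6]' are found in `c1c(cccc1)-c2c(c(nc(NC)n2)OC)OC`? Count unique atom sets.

2

[#6][OX2H0][#6] is the SMARTS for an ether: an aliphatic oxygen bridging two carbons with no H on the oxygen.
The molecule carries 2 separate instances of a methoxy ether (-OCH3) meeting every constraint; each maps to a distinct set of atoms, giving 2 matches.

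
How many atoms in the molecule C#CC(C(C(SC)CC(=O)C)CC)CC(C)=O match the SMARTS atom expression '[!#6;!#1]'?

3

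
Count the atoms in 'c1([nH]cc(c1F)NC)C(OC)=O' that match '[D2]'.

The query [D2] means: atom with exactly two heavy-atom neighbours.
Check the 12 heavy atoms by environment: 1× n (aromatic, D2) → match; 1× c (aromatic, D2) → match; 3× c (aromatic, D3) → no; 1× N (D2) → match; 2× C (D1) → no; 1× F (D1) → no; 1× C (D3) → no; 1× O (D1) → no; 1× O (D2) → match.
Summing the matching environments: 1 + 1 + 1 + 1 = 4 matching atoms.

4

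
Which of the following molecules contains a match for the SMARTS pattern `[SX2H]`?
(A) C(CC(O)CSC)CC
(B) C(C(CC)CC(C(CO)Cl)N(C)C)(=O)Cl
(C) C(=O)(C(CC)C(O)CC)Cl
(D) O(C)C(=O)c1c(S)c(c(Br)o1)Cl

[SX2H] describes an aliphatic sulfur with two connections, one being H (a thiol).
(A) has a methylthio ether (-SCH3) but the sulfur has H0 (bonded to two carbons), not H1.
(B) has a hydroxyl group (-OH) but it is an -OH, not an -SH.
(C) has a hydroxyl group (-OH) but it is an -OH, not an -SH.
(D) contains a thiol (-SH), which satisfies every atom and bond constraint.
So the answer is (D).

D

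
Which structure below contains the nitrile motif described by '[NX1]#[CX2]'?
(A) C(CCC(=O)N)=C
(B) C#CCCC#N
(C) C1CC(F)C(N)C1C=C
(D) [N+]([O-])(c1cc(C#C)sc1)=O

[NX1]#[CX2] describes a nitrogen triple-bonded to a two-connected carbon (a nitrile).
(A) has a primary amide (-C(=O)NH2) but the nitrogen is NX3, not NX1.
(B) contains a nitrile (-C#N), which satisfies every atom and bond constraint.
(C) has a primary amino group (-NH2) but the nitrogen is NX3 (three connections), not NX1 triple-bonded.
(D) has a nitro group (-[N+](=O)[O-]) but there is no C#N triple bond.
So the answer is (B).

B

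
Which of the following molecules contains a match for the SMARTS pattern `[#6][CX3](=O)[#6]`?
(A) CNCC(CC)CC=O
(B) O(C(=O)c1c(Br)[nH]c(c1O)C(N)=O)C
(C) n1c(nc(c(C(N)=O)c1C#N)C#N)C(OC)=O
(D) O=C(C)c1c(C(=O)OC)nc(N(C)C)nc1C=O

D

[#6][CX3](=O)[#6] describes a carbonyl carbon (no H) flanked by two carbons (a ketone).
(A) has an aldehyde (-CHO) but the carbonyl carbon has H1, so it is not flanked by two carbons.
(B) has a methyl-ester group (-C(=O)OCH3) but one neighbour of the carbonyl carbon is O, not C.
(C) has a primary amide (-C(=O)NH2) but one neighbour of the carbonyl carbon is N, not C.
(D) contains an acetyl/ketone group (-C(=O)CH3), which satisfies every atom and bond constraint.
So the answer is (D).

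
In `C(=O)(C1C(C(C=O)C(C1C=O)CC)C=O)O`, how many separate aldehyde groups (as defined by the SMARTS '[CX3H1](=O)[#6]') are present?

3

[CX3H1](=O)[#6] is the SMARTS for an aldehyde: an sp2 carbon with one H, double-bonded to O and single-bonded to carbon.
The molecule carries 3 separate instances of an aldehyde (-CHO) meeting every constraint; each maps to a distinct set of atoms, giving 3 matches.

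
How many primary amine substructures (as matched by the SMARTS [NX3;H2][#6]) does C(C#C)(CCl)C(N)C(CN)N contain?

3

[NX3;H2][#6] is the SMARTS for a primary amine: a trivalent nitrogen with two H attached to carbon.
The molecule carries 3 separate instances of a primary amino group (-NH2) meeting every constraint; each maps to a distinct set of atoms, giving 3 matches.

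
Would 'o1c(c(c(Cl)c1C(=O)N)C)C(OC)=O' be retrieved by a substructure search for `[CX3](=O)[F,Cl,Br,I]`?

The pattern [CX3](=O)[F,Cl,Br,I] describes a carbonyl carbon bonded to a halogen — an acyl halide.
The closest candidate here is a methyl-ester group (-C(=O)OCH3), but the carbonyl is bonded to -O-C, not to a halogen. No other fragment satisfies the full query, so there is no match.

No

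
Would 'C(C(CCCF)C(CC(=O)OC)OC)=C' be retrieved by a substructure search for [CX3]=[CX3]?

The pattern [CX3]=[CX3] describes a non-aromatic C=C double bond between two sp2 carbons — an alkene.
The molecule carries a vinyl group (-CH=CH2), whose atoms satisfy every constraint of the query, so the pattern matches.

Yes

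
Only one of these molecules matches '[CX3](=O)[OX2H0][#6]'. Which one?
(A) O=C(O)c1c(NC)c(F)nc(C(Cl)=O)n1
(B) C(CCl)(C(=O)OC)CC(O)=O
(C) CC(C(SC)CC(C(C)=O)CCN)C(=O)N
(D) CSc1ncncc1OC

B

[CX3](=O)[OX2H0][#6] describes a carbonyl carbon bonded to an oxygen that is itself bonded to carbon (no H on that O) (an ester).
(A) has a carboxylic acid group (-C(=O)OH) but the singly-bonded O carries H (OX2H1, not H0).
(B) contains a methyl-ester group (-C(=O)OCH3), which satisfies every atom and bond constraint.
(C) has a primary amide (-C(=O)NH2) but the carbonyl is bonded to N, not to an O-C linkage.
(D) has a methoxy ether (-OCH3) but the ether oxygen is not adjacent to a C=O carbon.
So the answer is (B).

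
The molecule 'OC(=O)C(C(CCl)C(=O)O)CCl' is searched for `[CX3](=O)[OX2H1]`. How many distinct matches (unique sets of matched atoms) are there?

2

[CX3](=O)[OX2H1] is the SMARTS for a carboxylic acid: an sp2 carbon double-bonded to O and single-bonded to an -OH oxygen.
The molecule carries 2 separate instances of a carboxylic acid group (-C(=O)OH) meeting every constraint; each maps to a distinct set of atoms, giving 2 matches.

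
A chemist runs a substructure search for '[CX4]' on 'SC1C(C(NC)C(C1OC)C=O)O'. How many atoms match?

7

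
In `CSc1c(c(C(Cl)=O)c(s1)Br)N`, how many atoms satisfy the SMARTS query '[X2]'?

2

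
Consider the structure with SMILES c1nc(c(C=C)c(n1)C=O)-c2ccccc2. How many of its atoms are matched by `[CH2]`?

The query [CH2] means: aliphatic carbon with exactly two hydrogens.
Check the 16 heavy atoms by environment: 2× n (aromatic, H0) → no; 6× c (aromatic, H1) → no; 4× c (aromatic, H0) → no; 2× C (H1) → no; 1× C (H2) → match; 1× O (H0) → no.
That gives 1 matching atom.

1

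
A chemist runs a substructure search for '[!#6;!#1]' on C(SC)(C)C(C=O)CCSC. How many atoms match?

3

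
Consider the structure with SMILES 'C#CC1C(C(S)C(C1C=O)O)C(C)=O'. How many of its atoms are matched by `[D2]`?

2

The query [D2] means: atom with exactly two heavy-atom neighbours.
Check the 14 heavy atoms by environment: 6× C (D3) → no; 1× S (D1) → no; 3× O (D1) → no; 2× C (D2) → match; 2× C (D1) → no.
That gives 2 matching atoms.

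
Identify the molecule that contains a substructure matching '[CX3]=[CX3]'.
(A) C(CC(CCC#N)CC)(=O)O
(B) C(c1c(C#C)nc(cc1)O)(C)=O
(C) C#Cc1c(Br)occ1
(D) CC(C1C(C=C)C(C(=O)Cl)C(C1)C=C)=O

D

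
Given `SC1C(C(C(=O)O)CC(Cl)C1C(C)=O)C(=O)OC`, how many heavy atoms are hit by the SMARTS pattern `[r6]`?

6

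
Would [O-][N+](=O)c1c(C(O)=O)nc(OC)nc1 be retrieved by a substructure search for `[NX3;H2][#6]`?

No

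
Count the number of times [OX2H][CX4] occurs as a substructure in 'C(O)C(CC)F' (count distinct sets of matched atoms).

1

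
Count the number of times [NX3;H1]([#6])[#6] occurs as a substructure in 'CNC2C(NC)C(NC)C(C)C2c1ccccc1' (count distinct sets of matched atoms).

[NX3;H1]([#6])[#6] is the SMARTS for a secondary amine: a trivalent nitrogen with one H, bonded to two carbons.
The molecule carries 3 separate instances of an N-methylamino group (-NHCH3) meeting every constraint; each maps to a distinct set of atoms, giving 3 matches.

3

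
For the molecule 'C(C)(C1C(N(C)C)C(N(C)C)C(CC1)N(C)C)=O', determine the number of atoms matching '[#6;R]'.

6

The query [#6;R] means: carbon that is part of a ring.
Check the 18 heavy atoms by environment: 6× C (in 6-ring) → match; 3× N (acyclic) → no; 8× C (acyclic) → no; 1× O (acyclic) → no.
That gives 6 matching atoms.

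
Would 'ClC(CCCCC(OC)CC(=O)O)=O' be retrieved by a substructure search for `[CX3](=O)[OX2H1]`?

The pattern [CX3](=O)[OX2H1] describes an sp2 carbon double-bonded to O and single-bonded to an -OH oxygen — a carboxylic acid.
The molecule carries a carboxylic acid group (-C(=O)OH), whose atoms satisfy every constraint of the query, so the pattern matches.

Yes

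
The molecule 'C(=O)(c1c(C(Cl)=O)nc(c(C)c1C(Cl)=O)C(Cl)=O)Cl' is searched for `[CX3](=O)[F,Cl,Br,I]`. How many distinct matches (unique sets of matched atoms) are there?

[CX3](=O)[F,Cl,Br,I] is the SMARTS for an acyl halide: a carbonyl carbon bonded to a halogen.
The molecule carries 4 separate instances of an acyl chloride (-C(=O)Cl) meeting every constraint; each maps to a distinct set of atoms, giving 4 matches.

4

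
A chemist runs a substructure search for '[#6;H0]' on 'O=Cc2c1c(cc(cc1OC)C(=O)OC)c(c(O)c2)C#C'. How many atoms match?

The query [#6;H0] means: any carbon with no attached hydrogen.
Check the 21 heavy atoms by environment: 7× c (aromatic, H0) → match; 3× c (aromatic, H1) → no; 1× O (H1) → no; 4× O (H0) → no; 2× C (H3) → no; 2× C (H0) → match; 2× C (H1) → no.
Summing the matching environments: 7 + 2 = 9 matching atoms.

9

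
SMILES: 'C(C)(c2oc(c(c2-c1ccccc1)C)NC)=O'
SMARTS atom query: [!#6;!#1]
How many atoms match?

The query [!#6;!#1] means: not carbon and not hydrogen — any heteroatom.
Check the 17 heavy atoms by environment: 1× o (aromatic) → match; 10× c (aromatic) → no; 1× N → match; 4× C → no; 1× O → match.
Summing the matching environments: 1 + 1 + 1 = 3 matching atoms.

3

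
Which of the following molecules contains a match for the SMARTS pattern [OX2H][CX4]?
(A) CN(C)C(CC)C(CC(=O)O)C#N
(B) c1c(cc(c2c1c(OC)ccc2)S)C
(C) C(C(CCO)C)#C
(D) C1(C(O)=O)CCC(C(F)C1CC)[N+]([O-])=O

C

[OX2H][CX4] describes a hydroxyl oxygen bound to an sp3 (X4) carbon (an aliphatic alcohol).
(A) has a carboxylic acid group (-C(=O)OH) but the -OH is on a CX3 carbonyl carbon, not a CX4 carbon.
(B) has a methoxy ether (-OCH3) but the oxygen has H0 (ether), not H1.
(C) contains a hydroxyl group (-OH), which satisfies every atom and bond constraint.
(D) has a carboxylic acid group (-C(=O)OH) but the -OH is on a CX3 carbonyl carbon, not a CX4 carbon.
So the answer is (C).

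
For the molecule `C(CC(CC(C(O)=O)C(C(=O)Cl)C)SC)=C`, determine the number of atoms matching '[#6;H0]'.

Check the 16 heavy atoms by environment: 3× C (H2) → no; 4× C (H1) → no; 2× C (H3) → no; 2× C (H0) → match; 2× O (H0) → no; 1× Cl (H0) → no; 1× S (H0) → no; 1× O (H1) → no.
That gives 2 matching atoms.

2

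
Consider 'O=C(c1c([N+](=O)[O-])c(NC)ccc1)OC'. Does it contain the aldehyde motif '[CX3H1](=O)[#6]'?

The pattern [CX3H1](=O)[#6] describes an sp2 carbon with one H, double-bonded to O and single-bonded to carbon — an aldehyde.
The closest candidate here is a methyl-ester group (-C(=O)OCH3), but the carbonyl carbon has H0, not H1. No other fragment satisfies the full query, so there is no match.

No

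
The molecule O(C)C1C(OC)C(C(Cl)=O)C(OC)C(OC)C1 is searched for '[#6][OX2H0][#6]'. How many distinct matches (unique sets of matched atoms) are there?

4

[#6][OX2H0][#6] is the SMARTS for an ether: an aliphatic oxygen bridging two carbons with no H on the oxygen.
The molecule carries 4 separate instances of a methoxy ether (-OCH3) meeting every constraint; each maps to a distinct set of atoms, giving 4 matches.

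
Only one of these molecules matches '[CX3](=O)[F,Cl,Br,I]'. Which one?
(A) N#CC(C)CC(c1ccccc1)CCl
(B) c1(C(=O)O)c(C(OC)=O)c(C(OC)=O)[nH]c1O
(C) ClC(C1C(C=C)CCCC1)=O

C

[CX3](=O)[F,Cl,Br,I] describes a carbonyl carbon bonded to a halogen (an acyl halide).
(A) has a chloro substituent but the Cl is not on a carbonyl carbon.
(B) has a methyl-ester group (-C(=O)OCH3) but the carbonyl is bonded to -O-C, not to a halogen.
(C) contains an acyl chloride (-C(=O)Cl), which satisfies every atom and bond constraint.
So the answer is (C).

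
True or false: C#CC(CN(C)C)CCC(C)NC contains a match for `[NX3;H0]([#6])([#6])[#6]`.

True

The pattern [NX3;H0]([#6])([#6])[#6] describes a trivalent nitrogen with no H, bonded to three carbons — a tertiary amine.
The molecule carries a dimethylamino group (-N(CH3)2), whose atoms satisfy every constraint of the query, so the pattern matches.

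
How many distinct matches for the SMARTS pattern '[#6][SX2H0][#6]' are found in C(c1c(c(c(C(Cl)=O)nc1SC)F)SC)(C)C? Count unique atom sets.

[#6][SX2H0][#6] is the SMARTS for a thioether: an aliphatic sulfur bridging two carbons with no H on the sulfur.
The molecule carries 2 separate instances of a methylthio ether (-SCH3) meeting every constraint; each maps to a distinct set of atoms, giving 2 matches.

2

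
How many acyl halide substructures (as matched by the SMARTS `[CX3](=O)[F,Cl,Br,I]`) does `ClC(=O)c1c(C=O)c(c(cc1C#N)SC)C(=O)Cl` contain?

[CX3](=O)[F,Cl,Br,I] is the SMARTS for an acyl halide: a carbonyl carbon bonded to a halogen.
The molecule carries 2 separate instances of an acyl chloride (-C(=O)Cl) meeting every constraint; each maps to a distinct set of atoms, giving 2 matches.

2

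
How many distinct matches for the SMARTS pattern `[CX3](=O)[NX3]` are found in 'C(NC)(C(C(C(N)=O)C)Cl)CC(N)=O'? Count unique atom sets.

2

[CX3](=O)[NX3] is the SMARTS for an amide: a carbonyl carbon bonded to a trivalent nitrogen.
The molecule carries 2 separate instances of a primary amide (-C(=O)NH2) meeting every constraint; each maps to a distinct set of atoms, giving 2 matches.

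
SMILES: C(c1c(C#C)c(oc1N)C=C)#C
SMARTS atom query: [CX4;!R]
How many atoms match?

The query [CX4;!R] means: aliphatic carbon with four total connections, not in a ring.
Check the 12 heavy atoms by environment: 1× o (aromatic, X2, in 5-ring) → no; 4× c (aromatic, X3, in 5-ring) → no; 1× N (X3, acyclic) → no; 4× C (X2, acyclic) → no; 2× C (X3, acyclic) → no.
No environment satisfies the query, so 0 matching atoms.

0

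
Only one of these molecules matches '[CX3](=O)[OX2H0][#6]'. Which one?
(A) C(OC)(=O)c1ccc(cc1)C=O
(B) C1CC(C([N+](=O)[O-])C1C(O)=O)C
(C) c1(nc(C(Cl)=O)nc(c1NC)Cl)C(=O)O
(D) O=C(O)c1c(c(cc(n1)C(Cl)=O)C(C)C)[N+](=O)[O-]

[CX3](=O)[OX2H0][#6] describes a carbonyl carbon bonded to an oxygen that is itself bonded to carbon (no H on that O) (an ester).
(A) contains a methyl-ester group (-C(=O)OCH3), which satisfies every atom and bond constraint.
(B) has a carboxylic acid group (-C(=O)OH) but the singly-bonded O carries H (OX2H1, not H0).
(C) has a carboxylic acid group (-C(=O)OH) but the singly-bonded O carries H (OX2H1, not H0).
(D) has a carboxylic acid group (-C(=O)OH) but the singly-bonded O carries H (OX2H1, not H0).
So the answer is (A).

A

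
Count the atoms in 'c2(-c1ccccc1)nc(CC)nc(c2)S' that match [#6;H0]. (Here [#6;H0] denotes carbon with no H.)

4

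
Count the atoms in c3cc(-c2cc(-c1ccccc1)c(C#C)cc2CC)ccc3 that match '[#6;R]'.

18

Check the 22 heavy atoms by environment: 18× c (aromatic, in 6-ring) → match; 4× C (acyclic) → no.
That gives 18 matching atoms.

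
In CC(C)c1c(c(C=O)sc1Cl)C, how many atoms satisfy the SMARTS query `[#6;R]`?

4

Check the 12 heavy atoms by environment: 1× s (aromatic, in 5-ring) → no; 4× c (aromatic, in 5-ring) → match; 5× C (acyclic) → no; 1× O (acyclic) → no; 1× Cl (acyclic) → no.
That gives 4 matching atoms.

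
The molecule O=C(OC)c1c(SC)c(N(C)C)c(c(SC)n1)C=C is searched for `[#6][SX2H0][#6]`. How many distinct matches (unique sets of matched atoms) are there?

[#6][SX2H0][#6] is the SMARTS for a thioether: an aliphatic sulfur bridging two carbons with no H on the sulfur.
The molecule carries 2 separate instances of a methylthio ether (-SCH3) meeting every constraint; each maps to a distinct set of atoms, giving 2 matches.

2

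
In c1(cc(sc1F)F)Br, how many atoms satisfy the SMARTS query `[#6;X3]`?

4

The query [#6;X3] means: any carbon (aromatic or not) with three total connections.
Check the 8 heavy atoms by environment: 1× s (aromatic, X2) → no; 4× c (aromatic, X3) → match; 2× F (X1) → no; 1× Br (X1) → no.
That gives 4 matching atoms.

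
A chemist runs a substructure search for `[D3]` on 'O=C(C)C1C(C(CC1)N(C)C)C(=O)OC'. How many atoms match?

6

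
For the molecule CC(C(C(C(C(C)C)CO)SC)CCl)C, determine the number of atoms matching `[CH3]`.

5

The query [CH3] means: aliphatic carbon with exactly three hydrogens.
Check the 15 heavy atoms by environment: 2× C (H2) → no; 5× C (H1) → no; 5× C (H3) → match; 1× S (H0) → no; 1× O (H1) → no; 1× Cl (H0) → no.
That gives 5 matching atoms.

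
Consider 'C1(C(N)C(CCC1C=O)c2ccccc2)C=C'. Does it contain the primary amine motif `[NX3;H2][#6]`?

Yes

The pattern [NX3;H2][#6] describes a trivalent nitrogen with two H attached to carbon — a primary amine.
The molecule carries a primary amino group (-NH2), whose atoms satisfy every constraint of the query, so the pattern matches.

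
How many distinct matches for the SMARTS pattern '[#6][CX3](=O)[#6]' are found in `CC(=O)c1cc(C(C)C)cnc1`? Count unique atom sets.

1

[#6][CX3](=O)[#6] is the SMARTS for a ketone: a carbonyl carbon (no H) flanked by two carbons.
Exactly one fragment in the molecule meets all constraints, giving 1 match.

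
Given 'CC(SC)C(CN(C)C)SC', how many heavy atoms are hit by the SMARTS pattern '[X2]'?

2

The query [X2] means: any atom with exactly two total connections (bonds + H).
Check the 11 heavy atoms by environment: 8× C (X4) → no; 1× N (X3) → no; 2× S (X2) → match.
That gives 2 matching atoms.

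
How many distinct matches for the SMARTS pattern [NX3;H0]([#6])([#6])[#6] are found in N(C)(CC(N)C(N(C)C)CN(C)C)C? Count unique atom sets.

3

[NX3;H0]([#6])([#6])[#6] is the SMARTS for a tertiary amine: a trivalent nitrogen with no H, bonded to three carbons.
The molecule carries 3 separate instances of a dimethylamino group (-N(CH3)2) meeting every constraint; each maps to a distinct set of atoms, giving 3 matches.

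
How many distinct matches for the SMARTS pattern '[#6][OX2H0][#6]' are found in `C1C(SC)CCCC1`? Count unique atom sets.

[#6][OX2H0][#6] is the SMARTS for an ether: an aliphatic oxygen bridging two carbons with no H on the oxygen.
No fragment in the molecule satisfies every constraint, giving 0 matches.

0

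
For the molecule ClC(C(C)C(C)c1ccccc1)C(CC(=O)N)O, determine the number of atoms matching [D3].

6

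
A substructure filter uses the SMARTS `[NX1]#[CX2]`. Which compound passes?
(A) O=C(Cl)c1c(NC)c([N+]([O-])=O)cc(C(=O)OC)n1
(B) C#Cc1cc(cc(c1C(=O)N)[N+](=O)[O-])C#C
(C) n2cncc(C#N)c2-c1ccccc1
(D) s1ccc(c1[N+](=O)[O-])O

C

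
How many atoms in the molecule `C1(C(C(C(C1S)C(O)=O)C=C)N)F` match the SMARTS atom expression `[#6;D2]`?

1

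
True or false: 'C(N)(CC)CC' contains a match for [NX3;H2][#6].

True

The pattern [NX3;H2][#6] describes a trivalent nitrogen with two H attached to carbon — a primary amine.
The molecule carries a primary amino group (-NH2), whose atoms satisfy every constraint of the query, so the pattern matches.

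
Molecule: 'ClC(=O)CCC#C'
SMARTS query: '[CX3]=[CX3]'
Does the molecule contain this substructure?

No

The pattern [CX3]=[CX3] describes a non-aromatic C=C double bond between two sp2 carbons — an alkene.
The closest candidate here is an ethynyl group (-C#CH), but the C-C bond is a triple bond, not a double bond. No other fragment satisfies the full query, so there is no match.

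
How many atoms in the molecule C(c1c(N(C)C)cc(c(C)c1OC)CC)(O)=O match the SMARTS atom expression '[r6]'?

6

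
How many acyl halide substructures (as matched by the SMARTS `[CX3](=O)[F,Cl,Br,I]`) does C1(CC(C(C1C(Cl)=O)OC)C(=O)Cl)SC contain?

2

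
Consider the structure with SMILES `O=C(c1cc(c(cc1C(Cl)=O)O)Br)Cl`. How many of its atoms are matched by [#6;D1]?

0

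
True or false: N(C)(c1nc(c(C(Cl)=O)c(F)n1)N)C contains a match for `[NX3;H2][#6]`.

True

The pattern [NX3;H2][#6] describes a trivalent nitrogen with two H attached to carbon — a primary amine.
The molecule carries a primary amino group (-NH2), whose atoms satisfy every constraint of the query, so the pattern matches.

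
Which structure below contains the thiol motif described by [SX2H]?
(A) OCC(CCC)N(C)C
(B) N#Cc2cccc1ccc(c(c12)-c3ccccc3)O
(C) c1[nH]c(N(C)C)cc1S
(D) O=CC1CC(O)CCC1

[SX2H] describes an aliphatic sulfur with two connections, one being H (a thiol).
(A) has a hydroxyl group (-OH) but it is an -OH, not an -SH.
(B) has a hydroxyl group (-OH) but it is an -OH, not an -SH.
(C) contains a thiol (-SH), which satisfies every atom and bond constraint.
(D) has a hydroxyl group (-OH) but it is an -OH, not an -SH.
So the answer is (C).

C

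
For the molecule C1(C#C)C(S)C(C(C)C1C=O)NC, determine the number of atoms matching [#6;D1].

3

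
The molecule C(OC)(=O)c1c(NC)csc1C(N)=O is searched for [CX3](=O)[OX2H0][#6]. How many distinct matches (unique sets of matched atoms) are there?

[CX3](=O)[OX2H0][#6] is the SMARTS for an ester: a carbonyl carbon bonded to an oxygen that is itself bonded to carbon (no H on that O).
Exactly one fragment in the molecule meets all constraints, giving 1 match.

1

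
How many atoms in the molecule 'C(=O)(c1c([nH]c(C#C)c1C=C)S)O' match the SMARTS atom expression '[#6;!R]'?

The query [#6;!R] means: carbon not in any ring.
Check the 13 heavy atoms by environment: 1× n (aromatic, in 5-ring) → no; 4× c (aromatic, in 5-ring) → no; 5× C (acyclic) → match; 1× S (acyclic) → no; 2× O (acyclic) → no.
That gives 5 matching atoms.

5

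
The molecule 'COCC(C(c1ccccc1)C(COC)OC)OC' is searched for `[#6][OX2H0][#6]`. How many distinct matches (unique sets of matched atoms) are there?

4

[#6][OX2H0][#6] is the SMARTS for an ether: an aliphatic oxygen bridging two carbons with no H on the oxygen.
The molecule carries 4 separate instances of a methoxy ether (-OCH3) meeting every constraint; each maps to a distinct set of atoms, giving 4 matches.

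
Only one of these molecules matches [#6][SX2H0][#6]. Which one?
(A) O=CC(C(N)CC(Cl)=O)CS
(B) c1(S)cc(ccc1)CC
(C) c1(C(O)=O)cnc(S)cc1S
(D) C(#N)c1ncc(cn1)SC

D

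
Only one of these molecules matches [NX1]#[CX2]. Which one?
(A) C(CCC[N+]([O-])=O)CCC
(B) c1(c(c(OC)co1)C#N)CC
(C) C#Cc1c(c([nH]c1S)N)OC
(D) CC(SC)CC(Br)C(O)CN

B

[NX1]#[CX2] describes a nitrogen triple-bonded to a two-connected carbon (a nitrile).
(A) has a nitro group (-[N+](=O)[O-]) but there is no C#N triple bond.
(B) contains a nitrile (-C#N), which satisfies every atom and bond constraint.
(C) has a primary amino group (-NH2) but the nitrogen is NX3 (three connections), not NX1 triple-bonded.
(D) has a primary amino group (-NH2) but the nitrogen is NX3 (three connections), not NX1 triple-bonded.
So the answer is (B).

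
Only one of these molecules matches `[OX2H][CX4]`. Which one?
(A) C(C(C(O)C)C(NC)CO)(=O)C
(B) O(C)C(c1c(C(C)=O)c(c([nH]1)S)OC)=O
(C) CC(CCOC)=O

[OX2H][CX4] describes a hydroxyl oxygen bound to an sp3 (X4) carbon (an aliphatic alcohol).
(A) contains a hydroxyl group (-OH), which satisfies every atom and bond constraint.
(B) has a methoxy ether (-OCH3) but the oxygen has H0 (ether), not H1.
(C) has a methoxy ether (-OCH3) but the oxygen has H0 (ether), not H1.
So the answer is (A).

A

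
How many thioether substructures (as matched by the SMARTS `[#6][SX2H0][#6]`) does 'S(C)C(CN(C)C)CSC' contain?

2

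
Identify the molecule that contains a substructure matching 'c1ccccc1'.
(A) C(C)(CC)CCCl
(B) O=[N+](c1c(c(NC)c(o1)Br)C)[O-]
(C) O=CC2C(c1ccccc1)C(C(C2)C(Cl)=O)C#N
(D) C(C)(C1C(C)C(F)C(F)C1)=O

c1ccccc1 describes six aromatic carbons in a ring (a benzene ring).
(A) has a methyl group (-CH3) but no six-membered all-carbon aromatic ring is present.
(B) has a methyl group (-CH3) but no six-membered all-carbon aromatic ring is present.
(C) contains a phenyl ring, which satisfies every atom and bond constraint.
(D) has a methyl group (-CH3) but no six-membered all-carbon aromatic ring is present.
So the answer is (C).

C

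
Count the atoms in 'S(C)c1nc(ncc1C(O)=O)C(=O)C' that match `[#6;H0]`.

5

The query [#6;H0] means: any carbon with no attached hydrogen.
Check the 14 heavy atoms by environment: 2× n (aromatic, H0) → no; 3× c (aromatic, H0) → match; 1× c (aromatic, H1) → no; 1× S (H0) → no; 2× C (H3) → no; 2× C (H0) → match; 2× O (H0) → no; 1× O (H1) → no.
Summing the matching environments: 3 + 2 = 5 matching atoms.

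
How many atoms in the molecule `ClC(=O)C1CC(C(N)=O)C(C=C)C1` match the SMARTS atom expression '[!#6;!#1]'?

Check the 13 heavy atoms by environment: 9× C → no; 2× O → match; 1× Cl → match; 1× N → match.
Summing the matching environments: 2 + 1 + 1 = 4 matching atoms.

4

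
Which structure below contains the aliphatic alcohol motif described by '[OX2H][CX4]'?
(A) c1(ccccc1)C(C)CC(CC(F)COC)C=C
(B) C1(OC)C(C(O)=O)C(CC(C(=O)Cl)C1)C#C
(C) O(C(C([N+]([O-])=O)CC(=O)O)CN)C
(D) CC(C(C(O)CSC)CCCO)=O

D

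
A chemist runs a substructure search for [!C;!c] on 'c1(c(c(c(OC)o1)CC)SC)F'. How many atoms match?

The query [!C;!c] means: neither aliphatic nor aromatic carbon — same as [!#6].
Check the 12 heavy atoms by environment: 1× o (aromatic) → match; 4× c (aromatic) → no; 1× S → match; 4× C → no; 1× F → match; 1× O → match.
Summing the matching environments: 1 + 1 + 1 + 1 = 4 matching atoms.

4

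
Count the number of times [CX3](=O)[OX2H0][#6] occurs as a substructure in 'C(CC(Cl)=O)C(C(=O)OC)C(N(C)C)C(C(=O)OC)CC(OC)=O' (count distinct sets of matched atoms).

[CX3](=O)[OX2H0][#6] is the SMARTS for an ester: a carbonyl carbon bonded to an oxygen that is itself bonded to carbon (no H on that O).
The molecule carries 3 separate instances of a methyl-ester group (-C(=O)OCH3) meeting every constraint; each maps to a distinct set of atoms, giving 3 matches.

3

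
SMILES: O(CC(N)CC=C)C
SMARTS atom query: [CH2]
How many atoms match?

3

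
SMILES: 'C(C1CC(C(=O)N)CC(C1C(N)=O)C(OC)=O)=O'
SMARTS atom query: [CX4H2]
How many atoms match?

The query [CX4H2] means: sp3 carbon (X4) with exactly two hydrogens.
Check the 18 heavy atoms by environment: 2× C (H2, X4) → match; 4× C (H1, X4) → no; 3× C (H0, X3) → no; 4× O (H0, X1) → no; 1× O (H0, X2) → no; 1× C (H3, X4) → no; 1× C (H1, X3) → no; 2× N (H2, X3) → no.
That gives 2 matching atoms.

2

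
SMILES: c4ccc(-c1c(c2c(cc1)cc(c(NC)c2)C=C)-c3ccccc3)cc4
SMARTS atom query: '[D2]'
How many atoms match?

The query [D2] means: atom with exactly two heavy-atom neighbours.
Check the 26 heavy atoms by environment: 8× c (aromatic, D3) → no; 14× c (aromatic, D2) → match; 1× N (D2) → match; 2× C (D1) → no; 1× C (D2) → match.
Summing the matching environments: 14 + 1 + 1 = 16 matching atoms.

16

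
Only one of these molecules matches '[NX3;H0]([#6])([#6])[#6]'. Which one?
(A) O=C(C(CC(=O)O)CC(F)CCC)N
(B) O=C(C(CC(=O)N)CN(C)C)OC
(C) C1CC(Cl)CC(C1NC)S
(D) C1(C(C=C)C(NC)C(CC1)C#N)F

B

[NX3;H0]([#6])([#6])[#6] describes a trivalent nitrogen with no H, bonded to three carbons (a tertiary amine).
(A) has a primary amide (-C(=O)NH2) but the amide nitrogen has H2 and only one carbon neighbour.
(B) contains a dimethylamino group (-N(CH3)2), which satisfies every atom and bond constraint.
(C) has an N-methylamino group (-NHCH3) but the nitrogen still has one H (H1), not H0.
(D) has an N-methylamino group (-NHCH3) but the nitrogen still has one H (H1), not H0.
So the answer is (B).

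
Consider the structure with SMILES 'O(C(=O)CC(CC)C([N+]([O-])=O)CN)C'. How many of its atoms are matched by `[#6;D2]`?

3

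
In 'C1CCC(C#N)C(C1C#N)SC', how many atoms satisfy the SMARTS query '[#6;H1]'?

3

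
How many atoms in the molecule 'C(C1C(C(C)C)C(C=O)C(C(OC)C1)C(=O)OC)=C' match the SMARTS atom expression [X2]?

The query [X2] means: any atom with exactly two total connections (bonds + H).
Check the 19 heavy atoms by environment: 11× C (X4) → no; 4× C (X3) → no; 2× O (X1) → no; 2× O (X2) → match.
That gives 2 matching atoms.

2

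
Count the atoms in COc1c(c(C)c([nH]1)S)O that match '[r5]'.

The query [r5] means: r5 matches atoms in a five-membered ring.
Check the 10 heavy atoms by environment: 1× n (aromatic, in 5-ring) → match; 4× c (aromatic, in 5-ring) → match; 1× S (acyclic) → no; 2× C (acyclic) → no; 2× O (acyclic) → no.
Summing the matching environments: 1 + 4 = 5 matching atoms.

5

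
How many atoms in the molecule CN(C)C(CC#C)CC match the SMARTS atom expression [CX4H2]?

2

Check the 9 heavy atoms by environment: 2× C (H2, X4) → match; 1× C (H1, X4) → no; 3× C (H3, X4) → no; 1× N (H0, X3) → no; 1× C (H0, X2) → no; 1× C (H1, X2) → no.
That gives 2 matching atoms.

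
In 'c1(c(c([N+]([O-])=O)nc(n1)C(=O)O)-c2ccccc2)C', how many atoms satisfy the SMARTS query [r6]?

12

Check the 19 heavy atoms by environment: 2× n (aromatic, in 6-ring) → match; 10× c (aromatic, in 6-ring) → match; 2× C (acyclic) → no; 3× O (acyclic) → no; 1× N (charge +1, acyclic) → no; 1× O (charge -1, acyclic) → no.
Summing the matching environments: 2 + 10 = 12 matching atoms.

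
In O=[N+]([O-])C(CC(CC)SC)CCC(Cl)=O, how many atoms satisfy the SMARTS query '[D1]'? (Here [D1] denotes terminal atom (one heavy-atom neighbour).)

The query [D1] means: atom with exactly one heavy-atom neighbour (degree 1).
Check the 15 heavy atoms by environment: 4× C (D2) → no; 3× C (D3) → no; 1× S (D2) → no; 2× C (D1) → match; 1× N (charge +1, D3) → no; 1× O (charge -1, D1) → match; 2× O (D1) → match; 1× Cl (D1) → match.
Summing the matching environments: 2 + 1 + 2 + 1 = 6 matching atoms.

6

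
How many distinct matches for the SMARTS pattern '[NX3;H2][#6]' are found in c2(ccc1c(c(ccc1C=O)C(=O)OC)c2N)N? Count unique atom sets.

2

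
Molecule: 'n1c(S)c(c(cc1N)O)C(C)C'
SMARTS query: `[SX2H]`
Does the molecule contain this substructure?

Yes

The pattern [SX2H] describes an aliphatic sulfur with two connections, one being H — a thiol.
The molecule carries a thiol (-SH), whose atoms satisfy every constraint of the query, so the pattern matches.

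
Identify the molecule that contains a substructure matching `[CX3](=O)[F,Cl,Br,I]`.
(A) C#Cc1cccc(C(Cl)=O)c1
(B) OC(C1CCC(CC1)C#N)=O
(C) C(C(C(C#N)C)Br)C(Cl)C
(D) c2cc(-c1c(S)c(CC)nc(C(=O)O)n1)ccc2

A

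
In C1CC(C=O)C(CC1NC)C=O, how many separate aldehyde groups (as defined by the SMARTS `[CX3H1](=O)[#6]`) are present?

[CX3H1](=O)[#6] is the SMARTS for an aldehyde: an sp2 carbon with one H, double-bonded to O and single-bonded to carbon.
The molecule carries 2 separate instances of an aldehyde (-CHO) meeting every constraint; each maps to a distinct set of atoms, giving 2 matches.

2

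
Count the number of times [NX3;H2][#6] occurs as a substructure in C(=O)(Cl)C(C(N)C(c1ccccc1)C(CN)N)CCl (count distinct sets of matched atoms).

[NX3;H2][#6] is the SMARTS for a primary amine: a trivalent nitrogen with two H attached to carbon.
The molecule carries 3 separate instances of a primary amino group (-NH2) meeting every constraint; each maps to a distinct set of atoms, giving 3 matches.

3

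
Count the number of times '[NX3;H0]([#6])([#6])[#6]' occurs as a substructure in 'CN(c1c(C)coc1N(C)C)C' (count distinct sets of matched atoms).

2

[NX3;H0]([#6])([#6])[#6] is the SMARTS for a tertiary amine: a trivalent nitrogen with no H, bonded to three carbons.
The molecule carries 2 separate instances of a dimethylamino group (-N(CH3)2) meeting every constraint; each maps to a distinct set of atoms, giving 2 matches.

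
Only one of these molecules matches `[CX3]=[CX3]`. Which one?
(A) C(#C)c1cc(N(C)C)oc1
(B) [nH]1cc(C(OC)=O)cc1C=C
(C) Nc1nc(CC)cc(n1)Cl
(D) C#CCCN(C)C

B

[CX3]=[CX3] describes a non-aromatic C=C double bond between two sp2 carbons (an alkene).
(A) has an ethynyl group (-C#CH) but the C-C bond is a triple bond, not a double bond.
(B) contains a vinyl group (-CH=CH2), which satisfies every atom and bond constraint.
(C) has an ethyl group (-CH2CH3) but its C-C bond is a single bond between CX4 carbons, not CX3=CX3.
(D) has an ethynyl group (-C#CH) but the C-C bond is a triple bond, not a double bond.
So the answer is (B).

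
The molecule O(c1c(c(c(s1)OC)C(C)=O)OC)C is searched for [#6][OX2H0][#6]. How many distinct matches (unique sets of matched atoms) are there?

[#6][OX2H0][#6] is the SMARTS for an ether: an aliphatic oxygen bridging two carbons with no H on the oxygen.
The molecule carries 3 separate instances of a methoxy ether (-OCH3) meeting every constraint; each maps to a distinct set of atoms, giving 3 matches.

3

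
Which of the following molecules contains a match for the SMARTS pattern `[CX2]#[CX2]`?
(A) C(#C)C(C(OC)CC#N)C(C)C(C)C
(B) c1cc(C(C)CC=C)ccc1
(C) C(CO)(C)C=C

[CX2]#[CX2] describes a carbon-carbon triple bond (an alkyne).
(A) contains an ethynyl group (-C#CH), which satisfies every atom and bond constraint.
(B) has a vinyl group (-CH=CH2) but the C=C is a double bond; both carbons are CX3, not CX2.
(C) has a vinyl group (-CH=CH2) but the C=C is a double bond; both carbons are CX3, not CX2.
So the answer is (A).

A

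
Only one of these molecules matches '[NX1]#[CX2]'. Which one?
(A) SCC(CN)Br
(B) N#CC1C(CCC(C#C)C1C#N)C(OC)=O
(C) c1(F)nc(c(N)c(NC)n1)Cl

B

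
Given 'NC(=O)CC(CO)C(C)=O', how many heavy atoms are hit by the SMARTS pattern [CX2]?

0

The query [CX2] means: C with X2: aliphatic carbon with exactly 2 total connections.
Check the 10 heavy atoms by environment: 4× C (X4) → no; 1× O (X2) → no; 2× C (X3) → no; 2× O (X1) → no; 1× N (X3) → no.
No environment satisfies the query, so 0 matching atoms.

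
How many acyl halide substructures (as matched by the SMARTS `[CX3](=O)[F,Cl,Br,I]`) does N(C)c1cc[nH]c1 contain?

0

[CX3](=O)[F,Cl,Br,I] is the SMARTS for an acyl halide: a carbonyl carbon bonded to a halogen.
No fragment in the molecule satisfies every constraint, giving 0 matches.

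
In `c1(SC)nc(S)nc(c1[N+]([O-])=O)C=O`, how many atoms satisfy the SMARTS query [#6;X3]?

5

The query [#6;X3] means: any carbon (aromatic or not) with three total connections.
Check the 14 heavy atoms by environment: 2× n (aromatic, X2) → no; 4× c (aromatic, X3) → match; 1× C (X3) → match; 2× O (X1) → no; 1× N (charge +1, X3) → no; 1× O (charge -1, X1) → no; 2× S (X2) → no; 1× C (X4) → no.
Summing the matching environments: 4 + 1 = 5 matching atoms.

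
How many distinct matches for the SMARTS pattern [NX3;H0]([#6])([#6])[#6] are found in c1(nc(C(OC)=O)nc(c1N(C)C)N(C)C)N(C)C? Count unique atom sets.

3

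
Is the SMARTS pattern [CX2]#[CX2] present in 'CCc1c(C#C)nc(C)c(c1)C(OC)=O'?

Yes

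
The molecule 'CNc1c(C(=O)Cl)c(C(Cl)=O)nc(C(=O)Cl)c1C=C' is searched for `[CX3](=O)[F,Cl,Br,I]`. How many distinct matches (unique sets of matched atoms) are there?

[CX3](=O)[F,Cl,Br,I] is the SMARTS for an acyl halide: a carbonyl carbon bonded to a halogen.
The molecule carries 3 separate instances of an acyl chloride (-C(=O)Cl) meeting every constraint; each maps to a distinct set of atoms, giving 3 matches.

3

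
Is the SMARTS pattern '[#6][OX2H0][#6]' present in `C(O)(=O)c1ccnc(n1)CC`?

No

The pattern [#6][OX2H0][#6] describes an aliphatic oxygen bridging two carbons with no H on the oxygen — an ether.
The closest candidate here is a carboxylic acid group (-C(=O)OH), but the -OH oxygen has H1; the =O is OX1, not OX2. No other fragment satisfies the full query, so there is no match.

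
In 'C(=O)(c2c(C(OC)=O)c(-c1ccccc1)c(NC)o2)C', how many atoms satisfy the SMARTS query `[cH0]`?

5

The query [cH0] means: aromatic carbon with no attached hydrogen (substituted or ring-fusion).
Check the 20 heavy atoms by environment: 1× o (aromatic, H0) → no; 5× c (aromatic, H0) → match; 5× c (aromatic, H1) → no; 2× C (H0) → no; 3× O (H0) → no; 3× C (H3) → no; 1× N (H1) → no.
That gives 5 matching atoms.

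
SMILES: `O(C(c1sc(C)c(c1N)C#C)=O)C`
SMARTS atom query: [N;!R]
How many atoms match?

1

The query [N;!R] means: aliphatic nitrogen not in a ring.
Check the 13 heavy atoms by environment: 1× s (aromatic, in 5-ring) → no; 4× c (aromatic, in 5-ring) → no; 1× N (acyclic) → match; 5× C (acyclic) → no; 2× O (acyclic) → no.
That gives 1 matching atom.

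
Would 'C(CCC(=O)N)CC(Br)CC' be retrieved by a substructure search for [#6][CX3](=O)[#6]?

No

The pattern [#6][CX3](=O)[#6] describes a carbonyl carbon (no H) flanked by two carbons — a ketone.
The closest candidate here is a primary amide (-C(=O)NH2), but one neighbour of the carbonyl carbon is N, not C. No other fragment satisfies the full query, so there is no match.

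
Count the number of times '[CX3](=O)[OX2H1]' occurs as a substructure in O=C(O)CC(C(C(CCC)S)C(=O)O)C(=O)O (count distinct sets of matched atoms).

3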